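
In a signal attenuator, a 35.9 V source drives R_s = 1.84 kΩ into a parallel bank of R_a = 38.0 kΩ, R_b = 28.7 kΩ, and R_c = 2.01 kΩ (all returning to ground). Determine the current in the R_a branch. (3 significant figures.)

Equivalent of the parallel group: R_p = 1.790 kΩ.
V_A by voltage divider: V_A = 35.9 × 1.790/(1.84 + 1.790) = 17.70 V.
I(R_a) = V_A / R_a = 17.70/38.0 = 0.4659 mA.

I ≈ 0.466 mA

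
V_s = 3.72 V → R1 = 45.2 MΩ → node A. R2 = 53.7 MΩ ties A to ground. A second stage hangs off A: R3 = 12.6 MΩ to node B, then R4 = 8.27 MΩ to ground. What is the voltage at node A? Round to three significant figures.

Looking into the second stage from A: R3 + R4 = 20.87 MΩ appears in parallel with R2.
Effective lower resistance at A: R2 ‖ 20.87 = 15.03 MΩ.
First divider: V_A = V_s · 15.03/(45.2 + 15.03) = 0.9283 V.

V_A ≈ 0.928 V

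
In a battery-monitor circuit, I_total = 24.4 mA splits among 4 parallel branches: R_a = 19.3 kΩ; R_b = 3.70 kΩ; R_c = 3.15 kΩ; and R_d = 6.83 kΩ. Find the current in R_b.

ΣG = 1/19.3 + 1/3.70 + 1/3.15 + 1/6.83 = 0.7860.
Current divider: I(R_b) = I_total · G_k/ΣG = 24.4 × (0.2703/0.7860) = 24.4 × 0.3439 = 8.391 mA.

I ≈ 8.39 mA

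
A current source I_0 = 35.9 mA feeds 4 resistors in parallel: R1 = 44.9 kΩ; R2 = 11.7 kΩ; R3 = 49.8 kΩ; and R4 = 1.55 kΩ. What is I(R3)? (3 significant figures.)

I ≈ 0.933 mA

Total conductance ΣG = 1/44.9 + 1/11.7 + 1/49.8 + 1/1.55 = 0.7730 (units of 1/kΩ).
By the current-divider rule, I = I_0 · G_k/ΣG = 35.9 × 0.02598 = 0.9326 mA.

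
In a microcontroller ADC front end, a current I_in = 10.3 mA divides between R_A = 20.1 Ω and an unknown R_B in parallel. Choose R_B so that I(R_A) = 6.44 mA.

Two-branch current divider: I_A = I_in · R_B/(R_A + R_B).
6.44/10.3 = R_B/(R_A + R_B) → R_B = R_A · (0.6252)/(1 − 0.6252) = 20.1 × 1.668 = 33.53 Ω.

R_B ≈ 33.5 Ω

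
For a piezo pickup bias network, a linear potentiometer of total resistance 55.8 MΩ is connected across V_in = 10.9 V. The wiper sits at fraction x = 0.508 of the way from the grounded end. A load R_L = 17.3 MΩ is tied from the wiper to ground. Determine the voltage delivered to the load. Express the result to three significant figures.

V_out ≈ 3.07 V

Lower segment x·R_p = 28.35 MΩ; upper segment (1−x)·R_p = 27.45 MΩ.
Lower segment in parallel with the load: 28.35 ‖ 17.3 = 10.74 MΩ.
Then V_out = V_in · 10.74/(27.45 + 10.74) = 3.066 V.
(Unloaded: V_out = x·V_in = 5.54 V.)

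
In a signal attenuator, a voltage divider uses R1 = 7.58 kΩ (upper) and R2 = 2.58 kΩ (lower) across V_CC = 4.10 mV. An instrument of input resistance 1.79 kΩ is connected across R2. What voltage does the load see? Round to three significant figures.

V_out ≈ 0.502 mV

The load sits in parallel with R2, giving an effective lower resistance R2' = R2·R_L/(R2+R_L) = 1.057 kΩ.
Voltage divider with the loaded lower leg: V_out = 4.10 × 1.057/(7.58 + 1.057) = 4.10 × 0.1224 = 0.5017 mV.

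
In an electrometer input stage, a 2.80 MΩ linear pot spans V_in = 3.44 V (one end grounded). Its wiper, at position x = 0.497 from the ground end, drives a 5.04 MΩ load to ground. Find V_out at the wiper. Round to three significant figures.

V_out ≈ 1.50 V

Lower segment x·R_p = 1.392 MΩ; upper segment (1−x)·R_p = 1.408 MΩ.
Lower segment in parallel with the load: 1.392 ‖ 5.04 = 1.091 MΩ.
Then V_out = V_in · 1.091/(1.408 + 1.091) = 1.501 V.
(Unloaded: V_out = x·V_in = 1.71 V.)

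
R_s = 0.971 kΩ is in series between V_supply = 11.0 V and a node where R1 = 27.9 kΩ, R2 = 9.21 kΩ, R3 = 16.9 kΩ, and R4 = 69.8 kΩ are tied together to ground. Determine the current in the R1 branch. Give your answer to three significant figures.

I ≈ 0.325 mA

Equivalent of the parallel group: R_p = 4.589 kΩ.
Node voltage V_A = V_supply · R_p/(R_s + R_p) = 11.0 × 0.8254 = 9.079 V.
Branch current I = V_A/R1 = 9.079/27.9 = 0.3254 mA.
(Equivalently: I_total = 1.978 mA, then current-divider fraction G_k/ΣG = 0.1645.)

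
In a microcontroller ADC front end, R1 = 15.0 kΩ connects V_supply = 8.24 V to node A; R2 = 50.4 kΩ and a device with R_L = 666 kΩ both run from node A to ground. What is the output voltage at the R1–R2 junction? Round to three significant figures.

First combine the lower leg with the load: R2 ‖ R_L = 46.85 kΩ.
Voltage divider with the loaded lower leg: V_out = 8.24 × 46.85/(15.0 + 46.85) = 8.24 × 0.7575 = 6.242 V.

V_out ≈ 6.24 V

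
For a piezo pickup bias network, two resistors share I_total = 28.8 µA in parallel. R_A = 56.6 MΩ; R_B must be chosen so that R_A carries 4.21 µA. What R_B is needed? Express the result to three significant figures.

R_B ≈ 9.69 MΩ

Two-branch current divider: I_A = I_total · R_B/(R_A + R_B).
With f = 0.1462, R_B = R_A · f/(1−f) = 56.6 × 0.1712 = 9.690 MΩ.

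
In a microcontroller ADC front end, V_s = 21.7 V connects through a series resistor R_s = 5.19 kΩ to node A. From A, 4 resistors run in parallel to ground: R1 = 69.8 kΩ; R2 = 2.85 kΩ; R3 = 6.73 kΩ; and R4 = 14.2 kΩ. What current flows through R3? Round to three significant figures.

I ≈ 0.800 mA

Parallel bank: R_p = 1/(1/69.8 + 1/2.85 + 1/6.73 + 1/14.2) = 1.712 kΩ.
V_A = 21.7 × 1.712/6.902 = 5.382 V.
Branch current I = V_A/R3 = 5.382/6.73 = 0.7997 mA.
(Check via current divider: I_total = 3.144 mA; share G_k/ΣG = 0.2543 → same result.)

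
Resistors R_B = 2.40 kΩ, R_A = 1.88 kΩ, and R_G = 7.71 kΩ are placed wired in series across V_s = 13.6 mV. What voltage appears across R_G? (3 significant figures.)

V ≈ 8.75 mV

ΣR = 2.40 + 1.88 + 7.71 = 11.99 kΩ.
V = V_s · R/ΣR = 13.6 × 0.6430 = 8.745 mV.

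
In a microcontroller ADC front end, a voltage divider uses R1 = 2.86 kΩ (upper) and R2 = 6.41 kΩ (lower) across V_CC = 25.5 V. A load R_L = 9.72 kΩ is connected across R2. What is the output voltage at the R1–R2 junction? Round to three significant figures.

V_out ≈ 14.7 V

First combine the lower leg with the load: R2 ‖ R_L = 3.863 kΩ.
Voltage divider with the loaded lower leg: V_out = 25.5 × 3.863/(2.86 + 3.863) = 25.5 × 0.5746 = 14.65 V.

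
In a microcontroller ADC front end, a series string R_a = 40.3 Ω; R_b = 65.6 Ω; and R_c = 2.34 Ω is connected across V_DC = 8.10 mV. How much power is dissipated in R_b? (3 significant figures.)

P ≈ 0.367 µW

The common current is I = 8.10/108.2 = 0.07483 mA.
P = I²R = 0.005600 × 65.6 = 0.3674 µW.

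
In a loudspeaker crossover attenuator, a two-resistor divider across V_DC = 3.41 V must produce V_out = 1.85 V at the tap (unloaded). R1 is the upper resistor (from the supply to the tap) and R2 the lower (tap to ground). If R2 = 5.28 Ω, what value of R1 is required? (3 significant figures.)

R1 ≈ 4.45 Ω

V_out/V_DC = R2/(R1+R2) = 0.5425.
Rearranging, R1 = R2·(1−k)/k = 5.28 × 0.8432 = 4.452 Ω.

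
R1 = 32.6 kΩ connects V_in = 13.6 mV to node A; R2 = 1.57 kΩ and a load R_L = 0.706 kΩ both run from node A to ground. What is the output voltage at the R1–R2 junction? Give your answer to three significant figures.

First combine the lower leg with the load: R2 ‖ R_L = 0.4870 kΩ.
Then V_out = V_in · R2'/(R1 + R2') = 13.6 × 0.4870/33.09 = 0.2002 mV.
(Unloaded it would be 0.625 mV; the load pulls it down.)

V_out ≈ 0.200 mV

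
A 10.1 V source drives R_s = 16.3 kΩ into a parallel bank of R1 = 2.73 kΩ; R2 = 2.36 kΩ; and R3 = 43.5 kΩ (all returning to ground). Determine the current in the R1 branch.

I ≈ 0.260 mA

Equivalent of the parallel group: R_p = 1.230 kΩ.
V_A by voltage divider: V_A = 10.1 × 1.230/(16.3 + 1.230) = 0.7087 V.
I(R1) = V_A / R1 = 0.7087/2.73 = 0.2596 mA.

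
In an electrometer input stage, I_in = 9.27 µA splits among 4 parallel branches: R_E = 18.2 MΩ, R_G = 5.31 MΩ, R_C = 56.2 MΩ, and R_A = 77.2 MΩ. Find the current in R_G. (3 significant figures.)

I ≈ 6.37 µA

Total conductance ΣG = 1/18.2 + 1/5.31 + 1/56.2 + 1/77.2 = 0.2740 (units of 1/MΩ).
Current divider: I(R_G) = I_in · G_k/ΣG = 9.27 × (0.1883/0.2740) = 9.27 × 0.6873 = 6.371 µA.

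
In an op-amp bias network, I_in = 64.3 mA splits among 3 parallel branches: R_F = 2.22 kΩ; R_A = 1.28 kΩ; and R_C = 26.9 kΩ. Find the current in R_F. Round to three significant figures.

I ≈ 22.8 mA

ΣG = 1/2.22 + 1/1.28 + 1/26.9 = 1.269.
R_F takes the fraction G_k/ΣG = 0.4505/1.269 = 0.3550, so I = 64.3 × 0.3550 = 22.83 mA.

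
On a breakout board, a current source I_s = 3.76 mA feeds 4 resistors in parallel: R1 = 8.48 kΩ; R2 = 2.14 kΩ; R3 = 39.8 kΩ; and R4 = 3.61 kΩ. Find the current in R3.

I ≈ 0.106 mA

ΣG = 1/8.48 + 1/2.14 + 1/39.8 + 1/3.61 = 0.8873.
R3 takes the fraction G_k/ΣG = 0.02513/0.8873 = 0.02832, so I = 3.76 × 0.02832 = 0.1065 mA.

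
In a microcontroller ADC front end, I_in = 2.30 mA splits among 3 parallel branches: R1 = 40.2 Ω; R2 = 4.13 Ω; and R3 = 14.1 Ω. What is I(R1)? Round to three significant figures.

I ≈ 0.169 mA

Total conductance ΣG = 1/40.2 + 1/4.13 + 1/14.1 = 0.3379 (units of 1/Ω).
By the current-divider rule, I = I_in · G_k/ΣG = 2.30 × 0.07361 = 0.1693 mA.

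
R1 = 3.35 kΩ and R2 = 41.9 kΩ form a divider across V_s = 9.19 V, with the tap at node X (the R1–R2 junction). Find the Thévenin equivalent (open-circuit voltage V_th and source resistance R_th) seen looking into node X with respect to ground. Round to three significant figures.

V_th ≈ 8.51 V, R_th ≈ 3.10 kΩ

Open-circuit (no load on X): V_th = V_s · R2/(R1 + R2) = 9.19 × 41.9/(3.350 + 41.9) = 8.510 V.
Looking into X with the source shorted: R_th = R1·R2/(R1+R2) = 3.350 × 41.9/45.25 = 3.102 kΩ.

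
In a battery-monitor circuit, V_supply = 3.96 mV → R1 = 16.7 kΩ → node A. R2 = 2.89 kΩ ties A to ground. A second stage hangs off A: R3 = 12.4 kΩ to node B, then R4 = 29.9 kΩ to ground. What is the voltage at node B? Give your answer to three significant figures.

V_B ≈ 0.390 mV

Looking into the second stage from A: R3 + R4 = 42.30 kΩ appears in parallel with R2.
R2 ‖ (R3+R4) = 2.705 kΩ.
So V_A = 3.96 × 0.1394 = 0.5520 mV.
Then the unloaded second divider: V_B = V_A × R4/(R3+R4) = 0.5520 × 0.7069 = 0.3902 mV.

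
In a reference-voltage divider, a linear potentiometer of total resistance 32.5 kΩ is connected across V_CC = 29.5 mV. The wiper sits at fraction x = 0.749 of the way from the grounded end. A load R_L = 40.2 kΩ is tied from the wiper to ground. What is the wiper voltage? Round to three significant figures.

V_out ≈ 19.2 mV

Split the track: R_lower = x·R_p = 24.34 kΩ, R_upper = (1−x)·R_p = 8.158 kΩ.
(x·R_p) ‖ R_L = 15.16 kΩ.
Then V_out = V_CC · 15.16/(8.158 + 15.16) = 19.18 mV.
(Unloaded: V_out = x·V_CC = 22.1 mV.)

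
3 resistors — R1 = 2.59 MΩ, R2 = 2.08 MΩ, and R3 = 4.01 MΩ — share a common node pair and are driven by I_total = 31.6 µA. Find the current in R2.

I ≈ 13.6 µA

ΣG = 1/2.59 + 1/2.08 + 1/4.01 = 1.116.
By the current-divider rule, I = I_total · G_k/ΣG = 31.6 × 0.4307 = 13.61 µA.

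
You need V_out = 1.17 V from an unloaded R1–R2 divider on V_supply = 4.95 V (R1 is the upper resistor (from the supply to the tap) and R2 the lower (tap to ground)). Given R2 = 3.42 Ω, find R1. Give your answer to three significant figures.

R1 ≈ 11.0 Ω

Required fraction k = V_out/V_supply = 0.2364.
Rearranging, R1 = R2·(1−k)/k = 3.42 × 3.231 = 11.05 Ω.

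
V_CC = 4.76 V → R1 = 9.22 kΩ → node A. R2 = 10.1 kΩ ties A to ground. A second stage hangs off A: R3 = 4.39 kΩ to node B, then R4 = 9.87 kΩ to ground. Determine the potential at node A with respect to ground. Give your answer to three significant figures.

The second stage (R3 + R4 = 14.26 kΩ) loads node A in parallel with R2.
R2 ‖ (R3+R4) = 5.912 kΩ.
V_A = 4.76 × 5.912/(9.22 + 5.912) = 1.860 V.

V_A ≈ 1.86 V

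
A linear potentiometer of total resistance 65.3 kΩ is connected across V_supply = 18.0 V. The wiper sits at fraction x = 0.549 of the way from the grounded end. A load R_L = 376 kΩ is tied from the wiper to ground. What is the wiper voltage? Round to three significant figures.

V_out ≈ 9.47 V

The pot divides into 29.45 kΩ above the wiper and 35.85 kΩ below.
(x·R_p) ‖ R_L = 32.73 kΩ.
V_out = 18.0 × 32.73/(29.45 + 32.73) = 9.475 V.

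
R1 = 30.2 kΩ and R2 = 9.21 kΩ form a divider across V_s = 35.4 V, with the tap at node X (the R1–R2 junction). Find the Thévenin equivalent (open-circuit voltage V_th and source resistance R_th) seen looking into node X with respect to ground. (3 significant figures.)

With X open, the divider is unloaded: V_th = 35.4 × 9.21/39.41 = 8.273 V.
With V_s suppressed (replaced by a short), R_th = R1 ‖ R2 = (30.20 × 9.21)/(30.20 + 9.21) = 7.058 kΩ.

V_th ≈ 8.27 V, R_th ≈ 7.06 kΩ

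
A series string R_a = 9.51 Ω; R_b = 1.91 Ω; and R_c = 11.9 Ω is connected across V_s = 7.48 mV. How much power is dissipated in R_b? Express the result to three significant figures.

P ≈ 0.197 µW

The common current is I = 7.48/23.32 = 0.3208 mA.
V(R_b) = I·R = 0.6126 mV; P = V·I = 0.6126 × 0.3208 = 0.1965 µW.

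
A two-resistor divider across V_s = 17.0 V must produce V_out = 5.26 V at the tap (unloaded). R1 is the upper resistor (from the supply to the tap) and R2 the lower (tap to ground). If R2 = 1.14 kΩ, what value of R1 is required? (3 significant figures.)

V_out/V_s = R2/(R1+R2) = 0.3094.
Rearranging, R1 = R2·(1−k)/k = 1.14 × 2.232 = 2.544 kΩ.

R1 ≈ 2.54 kΩ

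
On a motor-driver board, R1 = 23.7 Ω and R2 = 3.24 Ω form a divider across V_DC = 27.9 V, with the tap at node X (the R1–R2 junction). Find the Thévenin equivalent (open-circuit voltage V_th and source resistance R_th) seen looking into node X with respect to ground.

V_th ≈ 3.36 V, R_th ≈ 2.85 Ω

With X open, the divider is unloaded: V_th = 27.9 × 3.24/26.94 = 3.355 V.
Zeroing V_DC shorts the top of R1 to ground, so R_th = R1 ‖ R2 = 2.850 Ω.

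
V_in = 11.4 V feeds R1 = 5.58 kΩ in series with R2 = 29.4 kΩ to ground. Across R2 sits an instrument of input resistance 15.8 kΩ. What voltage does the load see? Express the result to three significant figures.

R2 ‖ R_L = (29.4 × 15.8)/(29.4 + 15.8) = 10.28 kΩ.
Then V_out = V_in · R2'/(R1 + R2') = 11.4 × 10.28/15.86 = 7.388 V.
(Unloaded it would be 9.58 V; the load pulls it down.)

V_out ≈ 7.39 V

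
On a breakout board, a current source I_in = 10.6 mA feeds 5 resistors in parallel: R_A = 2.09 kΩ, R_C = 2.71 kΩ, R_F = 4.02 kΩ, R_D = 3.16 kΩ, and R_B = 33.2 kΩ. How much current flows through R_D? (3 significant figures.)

I ≈ 2.32 mA

ΣG = 1/2.09 + 1/2.71 + 1/4.02 + 1/3.16 + 1/33.2 = 1.443.
R_D takes the fraction G_k/ΣG = 0.3165/1.443 = 0.2193, so I = 10.6 × 0.2193 = 2.325 mA.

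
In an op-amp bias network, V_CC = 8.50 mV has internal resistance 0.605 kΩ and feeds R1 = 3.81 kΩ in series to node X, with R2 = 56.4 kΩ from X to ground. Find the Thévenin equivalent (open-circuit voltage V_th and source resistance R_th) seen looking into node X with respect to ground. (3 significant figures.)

R1' = 0.605 + 3.81 = 4.415 kΩ (source resistance + R1).
With X open, the divider is unloaded: V_th = 8.50 × 56.4/60.81 = 7.883 mV.
With V_CC suppressed (replaced by a short), R_th = R1' ‖ R2 = (4.415 × 56.4)/(4.415 + 56.4) = 4.094 kΩ.

V_th ≈ 7.88 mV, R_th ≈ 4.09 kΩ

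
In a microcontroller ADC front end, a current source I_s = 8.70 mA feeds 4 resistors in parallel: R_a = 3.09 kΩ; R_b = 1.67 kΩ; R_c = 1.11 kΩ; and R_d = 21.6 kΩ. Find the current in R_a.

Total conductance ΣG = 1/3.09 + 1/1.67 + 1/1.11 + 1/21.6 = 1.870 (units of 1/kΩ).
R_a takes the fraction G_k/ΣG = 0.3236/1.870 = 0.1731, so I = 8.70 × 0.1731 = 1.506 mA.

I ≈ 1.51 mA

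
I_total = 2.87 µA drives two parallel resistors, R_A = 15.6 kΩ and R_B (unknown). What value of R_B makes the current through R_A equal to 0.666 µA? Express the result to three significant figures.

Two-branch current divider: I_A = I_total · R_B/(R_A + R_B).
With f = 0.2321, R_B = R_A · f/(1−f) = 15.6 × 0.3022 = 4.714 kΩ.

R_B ≈ 4.71 kΩ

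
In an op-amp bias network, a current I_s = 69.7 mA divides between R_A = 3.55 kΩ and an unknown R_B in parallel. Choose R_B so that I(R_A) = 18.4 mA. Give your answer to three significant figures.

R_B ≈ 1.27 kΩ

Two-branch current divider: I_A = I_s · R_B/(R_A + R_B).
With f = 0.2640, R_B = R_A · f/(1−f) = 3.55 × 0.3587 = 1.273 kΩ.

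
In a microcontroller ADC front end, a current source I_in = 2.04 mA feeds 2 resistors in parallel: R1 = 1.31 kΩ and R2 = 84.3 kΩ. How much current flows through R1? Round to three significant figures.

With just two branches, the current splits inversely with resistance.
So I = 2.04 × 84.3/85.61 = 2.009 mA.

I ≈ 2.01 mA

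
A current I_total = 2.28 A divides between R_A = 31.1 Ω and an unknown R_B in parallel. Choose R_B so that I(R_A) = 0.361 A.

Two-branch current divider: I_A = I_total · R_B/(R_A + R_B).
0.361/2.28 = R_B/(R_A + R_B) → R_B = R_A · (0.1583)/(1 − 0.1583) = 31.1 × 0.1881 = 5.850 Ω.

R_B ≈ 5.85 Ω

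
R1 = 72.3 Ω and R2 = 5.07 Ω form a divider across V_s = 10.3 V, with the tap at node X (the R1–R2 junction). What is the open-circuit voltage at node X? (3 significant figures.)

V_th ≈ 0.675 V

V_th is the unloaded tap voltage: V_s · R2/(R1+R2) = 10.3 × 0.06553 = 0.6750 V.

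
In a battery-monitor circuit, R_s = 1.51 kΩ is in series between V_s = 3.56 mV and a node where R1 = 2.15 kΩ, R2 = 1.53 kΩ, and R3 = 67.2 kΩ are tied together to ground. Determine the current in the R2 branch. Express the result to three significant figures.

I ≈ 0.858 µA

Combine the parallel branches: R_p = (1/2.15 + 1/1.53 + 1/67.2)⁻¹ = 0.8822 kΩ.
V_A by voltage divider: V_A = 3.56 × 0.8822/(1.51 + 0.8822) = 1.313 mV.
Branch current I = V_A/R2 = 1.313/1.53 = 0.8581 µA.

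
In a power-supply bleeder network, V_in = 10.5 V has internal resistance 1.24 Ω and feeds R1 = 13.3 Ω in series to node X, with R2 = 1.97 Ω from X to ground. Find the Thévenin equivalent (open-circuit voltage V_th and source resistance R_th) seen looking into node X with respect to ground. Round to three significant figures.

V_th ≈ 1.25 V, R_th ≈ 1.73 Ω

R1' = 1.24 + 13.3 = 14.54 Ω (source resistance + R1).
V_th is the unloaded tap voltage: V_in · R2/(R1'+R2) = 10.5 × 0.1193 = 1.253 V.
Looking into X with the source shorted: R_th = R1'·R2/(R1'+R2) = 14.54 × 1.97/16.51 = 1.735 Ω.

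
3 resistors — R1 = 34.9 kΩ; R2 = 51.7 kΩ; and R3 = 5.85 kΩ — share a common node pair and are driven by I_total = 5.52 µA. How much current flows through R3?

I ≈ 4.31 µA

Total conductance ΣG = 1/34.9 + 1/51.7 + 1/5.85 = 0.2189 (units of 1/kΩ).
By the current-divider rule, I = I_total · G_k/ΣG = 5.52 × 0.7808 = 4.310 µA.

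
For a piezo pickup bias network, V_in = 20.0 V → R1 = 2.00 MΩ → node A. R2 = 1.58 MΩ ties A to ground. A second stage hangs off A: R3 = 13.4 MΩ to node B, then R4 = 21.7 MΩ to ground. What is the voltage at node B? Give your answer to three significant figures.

V_B ≈ 5.32 V

Looking into the second stage from A: R3 + R4 = 35.10 MΩ appears in parallel with R2.
Effective lower resistance at A: R2 ‖ 35.10 = 1.512 MΩ.
V_A = 20.0 × 1.512/(2.00 + 1.512) = 8.610 V.
V_B = V_A × 0.6182 = 5.323 V.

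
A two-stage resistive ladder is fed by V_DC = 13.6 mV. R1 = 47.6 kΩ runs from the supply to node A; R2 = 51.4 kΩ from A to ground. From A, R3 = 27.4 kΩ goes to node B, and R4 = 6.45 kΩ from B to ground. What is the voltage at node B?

Node A sees R2 in parallel with the series input of stage 2, R3 + R4 = 33.85 kΩ.
R2 ‖ (R3+R4) = 20.41 kΩ.
First divider: V_A = V_DC · 20.41/(47.6 + 20.41) = 4.081 mV.
V_B = V_A × 0.1905 = 0.7777 mV.

V_B ≈ 0.778 mV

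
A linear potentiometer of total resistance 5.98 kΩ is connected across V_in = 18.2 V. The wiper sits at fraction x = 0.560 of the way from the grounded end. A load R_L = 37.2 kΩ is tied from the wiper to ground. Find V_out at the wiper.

The pot divides into 2.631 kΩ above the wiper and 3.349 kΩ below.
(x·R_p) ‖ R_L = 3.072 kΩ.
Then V_out = V_in · 3.072/(2.631 + 3.072) = 9.804 V.

V_out ≈ 9.80 V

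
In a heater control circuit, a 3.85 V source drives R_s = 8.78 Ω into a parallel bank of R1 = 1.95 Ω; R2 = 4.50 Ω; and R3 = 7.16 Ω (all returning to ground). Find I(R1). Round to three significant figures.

I ≈ 0.227 A

Equivalent of the parallel group: R_p = 1.143 Ω.
Node voltage V_A = V_supply · R_p/(R_s + R_p) = 3.85 × 0.1152 = 0.4436 V.
Branch current I = V_A/R1 = 0.4436/1.95 = 0.2275 A.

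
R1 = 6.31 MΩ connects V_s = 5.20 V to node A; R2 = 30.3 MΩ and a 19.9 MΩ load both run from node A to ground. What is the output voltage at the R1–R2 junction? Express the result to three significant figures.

V_out ≈ 3.41 V

The load sits in parallel with R2, giving an effective lower resistance R2' = R2·R_L/(R2+R_L) = 12.01 MΩ.
Now apply the divider: V_out = 5.20 × 0.6556 = 3.409 V.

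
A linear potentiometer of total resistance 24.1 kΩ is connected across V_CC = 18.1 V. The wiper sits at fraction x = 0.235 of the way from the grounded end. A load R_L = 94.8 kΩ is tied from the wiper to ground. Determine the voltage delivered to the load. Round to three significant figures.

Lower segment x·R_p = 5.663 kΩ; upper segment (1−x)·R_p = 18.44 kΩ.
(x·R_p) ‖ R_L = 5.344 kΩ.
V_out = 18.1 × 5.344/(18.44 + 5.344) = 4.068 V.
(Unloaded: V_out = x·V_CC = 4.25 V.)

V_out ≈ 4.07 V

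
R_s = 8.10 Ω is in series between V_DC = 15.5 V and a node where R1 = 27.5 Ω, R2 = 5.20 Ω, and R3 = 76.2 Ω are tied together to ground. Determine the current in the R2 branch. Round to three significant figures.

Parallel bank: R_p = 1/(1/27.5 + 1/5.20 + 1/76.2) = 4.136 Ω.
Node voltage V_A = V_DC · R_p/(R_s + R_p) = 15.5 × 0.3380 = 5.239 V.
I(R2) = V_A / R2 = 5.239/5.20 = 1.008 A.
(Check via current divider: I_total = 1.267 A; share G_k/ΣG = 0.7953 → same result.)

I ≈ 1.01 A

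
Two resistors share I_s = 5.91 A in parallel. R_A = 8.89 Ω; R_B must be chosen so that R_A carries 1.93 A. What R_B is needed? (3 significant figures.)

R_B ≈ 4.31 Ω

In a two-way split, I_A/I_s = R_B/(R_A + R_B).
1.93/5.91 = R_B/(R_A + R_B) → R_B = R_A · (0.3266)/(1 − 0.3266) = 8.89 × 0.4849 = 4.311 Ω.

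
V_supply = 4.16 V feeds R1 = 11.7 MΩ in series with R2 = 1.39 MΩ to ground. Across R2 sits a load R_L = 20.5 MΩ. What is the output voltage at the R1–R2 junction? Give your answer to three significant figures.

First combine the lower leg with the load: R2 ‖ R_L = 1.302 MΩ.
Now apply the divider: V_out = 4.16 × 0.1001 = 0.4165 V.

V_out ≈ 0.416 V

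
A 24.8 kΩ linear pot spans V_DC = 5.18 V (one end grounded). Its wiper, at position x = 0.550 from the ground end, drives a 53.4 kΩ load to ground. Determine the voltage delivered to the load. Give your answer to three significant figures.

V_out ≈ 2.56 V

Split the track: R_lower = x·R_p = 13.64 kΩ, R_upper = (1−x)·R_p = 11.16 kΩ.
R_L loads the lower segment: effective lower R = 10.86 kΩ.
Loaded-divider output: V_out = 5.18 × 0.4933 = 2.555 V.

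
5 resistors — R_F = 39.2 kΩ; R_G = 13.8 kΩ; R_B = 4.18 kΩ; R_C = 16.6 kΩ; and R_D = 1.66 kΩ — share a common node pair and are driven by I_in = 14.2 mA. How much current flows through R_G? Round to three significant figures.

I ≈ 1.03 mA

Total conductance ΣG = 1/39.2 + 1/13.8 + 1/4.18 + 1/16.6 + 1/1.66 = 0.9999 (units of 1/kΩ).
R_G takes the fraction G_k/ΣG = 0.07246/0.9999 = 0.07247, so I = 14.2 × 0.07247 = 1.029 mA.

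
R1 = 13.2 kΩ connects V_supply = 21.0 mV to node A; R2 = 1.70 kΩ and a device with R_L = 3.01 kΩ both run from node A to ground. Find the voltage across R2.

V_out ≈ 1.60 mV

First combine the lower leg with the load: R2 ‖ R_L = 1.086 kΩ.
Now apply the divider: V_out = 21.0 × 0.07605 = 1.597 mV.
(Unloaded it would be 2.40 mV; the load pulls it down.)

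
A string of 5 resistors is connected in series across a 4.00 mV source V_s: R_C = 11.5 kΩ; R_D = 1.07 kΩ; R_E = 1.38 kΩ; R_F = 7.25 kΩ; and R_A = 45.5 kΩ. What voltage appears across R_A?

Total series resistance ΣR = 11.5 + 1.07 + 1.38 + 7.25 + 45.5 = 66.70 kΩ.
V = V_s · R/ΣR = 4.00 × 0.6822 = 2.729 mV.

V ≈ 2.73 mV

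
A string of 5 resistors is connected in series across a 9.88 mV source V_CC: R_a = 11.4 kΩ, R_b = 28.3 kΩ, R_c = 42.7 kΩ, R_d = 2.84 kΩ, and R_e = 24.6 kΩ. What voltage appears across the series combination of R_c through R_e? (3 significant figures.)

Series total: ΣR = 11.4 + 28.3 + 42.7 + 2.84 + 24.6 = 109.8 kΩ.
R_{R_c..R_e} = 42.7 + 2.84 + 24.6 = 70.14 kΩ.
V = V_CC · R/ΣR = 9.88 × 0.6386 = 6.309 mV.

V ≈ 6.31 mV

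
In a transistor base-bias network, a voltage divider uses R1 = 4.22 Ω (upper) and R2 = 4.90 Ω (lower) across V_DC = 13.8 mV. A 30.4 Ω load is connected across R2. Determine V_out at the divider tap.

V_out ≈ 6.90 mV

The load sits in parallel with R2, giving an effective lower resistance R2' = R2·R_L/(R2+R_L) = 4.220 Ω.
Then V_out = V_DC · R2'/(R1 + R2') = 13.8 × 4.220/8.440 = 6.900 mV.
(Unloaded it would be 7.41 mV; the load pulls it down.)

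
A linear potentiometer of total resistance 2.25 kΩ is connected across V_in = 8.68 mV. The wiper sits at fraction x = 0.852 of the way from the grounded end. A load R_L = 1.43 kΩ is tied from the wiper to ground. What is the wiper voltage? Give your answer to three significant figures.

V_out ≈ 6.17 mV

The pot divides into 0.3330 kΩ above the wiper and 1.917 kΩ below.
R_L loads the lower segment: effective lower R = 0.8190 kΩ.
Then V_out = V_in · 0.8190/(0.3330 + 0.8190) = 6.171 mV.
(Unloaded: V_out = x·V_in = 7.40 mV.)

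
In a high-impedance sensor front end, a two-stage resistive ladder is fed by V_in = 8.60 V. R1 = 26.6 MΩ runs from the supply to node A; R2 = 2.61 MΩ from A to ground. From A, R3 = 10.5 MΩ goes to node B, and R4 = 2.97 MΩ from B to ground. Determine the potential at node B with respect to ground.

Node A sees R2 in parallel with the series input of stage 2, R3 + R4 = 13.47 MΩ.
Effective lower resistance at A: R2 ‖ 13.47 = 2.186 MΩ.
So V_A = 8.60 × 0.07595 = 0.6532 V.
Stage 2 is unloaded, so V_B = V_A · R4/(R3+R4) = 0.6532 × 2.97/13.47 = 0.1440 V.

V_B ≈ 0.144 V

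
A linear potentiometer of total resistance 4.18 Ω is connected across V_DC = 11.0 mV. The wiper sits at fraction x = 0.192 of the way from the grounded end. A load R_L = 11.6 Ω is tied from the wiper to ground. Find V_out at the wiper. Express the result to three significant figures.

V_out ≈ 2.00 mV

The pot divides into 3.377 Ω above the wiper and 0.8026 Ω below.
Lower segment in parallel with the load: 0.8026 ‖ 11.6 = 0.7506 Ω.
V_out = 11.0 × 0.7506/(3.377 + 0.7506) = 2.000 mV.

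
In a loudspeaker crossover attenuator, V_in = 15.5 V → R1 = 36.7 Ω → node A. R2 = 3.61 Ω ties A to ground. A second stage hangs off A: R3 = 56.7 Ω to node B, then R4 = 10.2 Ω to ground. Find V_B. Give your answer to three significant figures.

Looking into the second stage from A: R3 + R4 = 66.90 Ω appears in parallel with R2.
Effective lower resistance at A: R2 ‖ 66.90 = 3.425 Ω.
First divider: V_A = V_in · 3.425/(36.7 + 3.425) = 1.323 V.
Stage 2 is unloaded, so V_B = V_A · R4/(R3+R4) = 1.323 × 10.2/66.90 = 0.2017 V.

V_B ≈ 0.202 V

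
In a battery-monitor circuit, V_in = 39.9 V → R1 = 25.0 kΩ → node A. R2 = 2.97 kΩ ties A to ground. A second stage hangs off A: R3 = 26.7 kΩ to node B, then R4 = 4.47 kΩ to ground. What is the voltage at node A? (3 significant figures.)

V_A ≈ 3.90 V

Looking into the second stage from A: R3 + R4 = 31.17 kΩ appears in parallel with R2.
Effective lower resistance at A: R2 ‖ 31.17 = 2.712 kΩ.
V_A = 39.9 × 2.712/(25.0 + 2.712) = 3.904 V.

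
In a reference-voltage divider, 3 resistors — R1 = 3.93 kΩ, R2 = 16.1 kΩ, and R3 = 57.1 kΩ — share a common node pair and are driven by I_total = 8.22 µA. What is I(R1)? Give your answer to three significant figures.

Conductances: ΣG = 1/3.93 + 1/16.1 + 1/57.1 = 0.3341 (1/kΩ).
By the current-divider rule, I = I_total · G_k/ΣG = 8.22 × 0.7617 = 6.261 µA.

I ≈ 6.26 µA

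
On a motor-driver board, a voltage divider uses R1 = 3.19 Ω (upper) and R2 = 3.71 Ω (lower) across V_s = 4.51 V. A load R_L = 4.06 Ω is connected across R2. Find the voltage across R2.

The load sits in parallel with R2, giving an effective lower resistance R2' = R2·R_L/(R2+R_L) = 1.939 Ω.
Now apply the divider: V_out = 4.51 × 0.3780 = 1.705 V.

V_out ≈ 1.70 V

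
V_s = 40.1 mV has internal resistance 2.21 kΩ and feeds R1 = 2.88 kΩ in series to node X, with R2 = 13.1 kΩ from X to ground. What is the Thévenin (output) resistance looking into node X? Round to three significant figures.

R_th ≈ 3.67 kΩ

R1' = 2.21 + 2.88 = 5.090 kΩ (source resistance + R1).
Looking into X with the source shorted: R_th = R1'·R2/(R1'+R2) = 5.090 × 13.1/18.19 = 3.666 kΩ.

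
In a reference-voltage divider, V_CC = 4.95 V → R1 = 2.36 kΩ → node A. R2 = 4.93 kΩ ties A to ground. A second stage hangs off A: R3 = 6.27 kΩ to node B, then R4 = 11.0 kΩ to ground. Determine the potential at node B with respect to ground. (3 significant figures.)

V_B ≈ 1.95 V

Node A sees R2 in parallel with the series input of stage 2, R3 + R4 = 17.27 kΩ.
Effective lower resistance at A: R2 ‖ 17.27 = 3.835 kΩ.
So V_A = 4.95 × 0.6191 = 3.064 V.
V_B = V_A × 0.6369 = 1.952 V.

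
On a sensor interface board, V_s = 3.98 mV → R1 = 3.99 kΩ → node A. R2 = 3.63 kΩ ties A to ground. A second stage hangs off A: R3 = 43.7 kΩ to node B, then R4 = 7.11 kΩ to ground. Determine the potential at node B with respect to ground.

V_B ≈ 0.256 mV

Node A sees R2 in parallel with the series input of stage 2, R3 + R4 = 50.81 kΩ.
R2 ‖ (R3+R4) = 3.388 kΩ.
V_A = 3.98 × 3.388/(3.99 + 3.388) = 1.828 mV.
Stage 2 is unloaded, so V_B = V_A · R4/(R3+R4) = 1.828 × 7.11/50.81 = 0.2557 mV.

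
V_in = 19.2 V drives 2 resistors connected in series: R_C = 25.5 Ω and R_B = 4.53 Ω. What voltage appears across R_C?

V ≈ 16.3 V

Total series resistance ΣR = 25.5 + 4.53 = 30.03 Ω.
Voltage divider: V = V_in · (25.50 / 30.03) = 19.2 × 0.8492 = 16.30 V.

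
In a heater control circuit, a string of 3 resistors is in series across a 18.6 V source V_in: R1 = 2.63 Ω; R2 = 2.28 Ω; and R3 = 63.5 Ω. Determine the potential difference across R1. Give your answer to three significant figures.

V ≈ 0.715 V

Total series resistance ΣR = 2.63 + 2.28 + 63.5 = 68.41 Ω.
Voltage divider: V = V_in · (2.630 / 68.41) = 18.6 × 0.03844 = 0.7151 V.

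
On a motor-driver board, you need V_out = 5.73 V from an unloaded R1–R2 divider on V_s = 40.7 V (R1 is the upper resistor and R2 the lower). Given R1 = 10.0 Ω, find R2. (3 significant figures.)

The divider ratio is R2/(R1+R2) = 5.73/40.7 = 0.1408.
Rearranging, R2 = R1·k/(1−k) = 10.0 × 0.1639 = 1.639 Ω.

R2 ≈ 1.64 Ω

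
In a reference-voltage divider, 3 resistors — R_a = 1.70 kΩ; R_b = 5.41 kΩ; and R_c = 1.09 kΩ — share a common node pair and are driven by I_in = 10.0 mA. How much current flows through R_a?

ΣG = 1/1.70 + 1/5.41 + 1/1.09 = 1.691.
R_a takes the fraction G_k/ΣG = 0.5882/1.691 = 0.3480, so I = 10.0 × 0.3480 = 3.480 mA.

I ≈ 3.48 mA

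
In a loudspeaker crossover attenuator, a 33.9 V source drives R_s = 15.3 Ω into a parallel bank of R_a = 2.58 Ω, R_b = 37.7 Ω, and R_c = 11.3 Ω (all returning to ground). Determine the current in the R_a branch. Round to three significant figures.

I ≈ 1.51 A

Parallel bank: R_p = 1/(1/2.58 + 1/37.7 + 1/11.3) = 1.990 Ω.
V_A = 33.9 × 1.990/17.29 = 3.901 V.
Branch current I = V_A/R_a = 3.901/2.58 = 1.512 A.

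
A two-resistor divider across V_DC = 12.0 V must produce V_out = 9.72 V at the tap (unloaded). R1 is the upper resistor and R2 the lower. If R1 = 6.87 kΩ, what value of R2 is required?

Required fraction k = V_out/V_DC = 0.8100.
So R2 = R1 · V_out/(V_DC − V_out) = 6.87 × 9.72/(12.0 − 9.72) = 6.87 × 4.263 = 29.29 kΩ.

R2 ≈ 29.3 kΩ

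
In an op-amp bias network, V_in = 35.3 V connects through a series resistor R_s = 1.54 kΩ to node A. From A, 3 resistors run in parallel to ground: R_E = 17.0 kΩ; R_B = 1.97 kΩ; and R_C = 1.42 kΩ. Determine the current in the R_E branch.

Combine the parallel branches: R_p = (1/17.0 + 1/1.97 + 1/1.42)⁻¹ = 0.7870 kΩ.
V_A by voltage divider: V_A = 35.3 × 0.7870/(1.54 + 0.7870) = 11.94 V.
Branch current I = V_A/R_E = 11.94/17.0 = 0.7023 mA.
(Equivalently: I_total = 15.17 mA, then current-divider fraction G_k/ΣG = 0.04629.)

I ≈ 0.702 mA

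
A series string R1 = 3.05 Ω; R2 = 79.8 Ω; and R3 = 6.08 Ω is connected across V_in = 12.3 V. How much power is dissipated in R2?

P ≈ 1.53 W

ΣR = 88.93 Ω → I = 12.3/88.93 = 0.1383 A.
P(R2) = I²·R2 = (0.1383)² × 79.8 = 1.527 W.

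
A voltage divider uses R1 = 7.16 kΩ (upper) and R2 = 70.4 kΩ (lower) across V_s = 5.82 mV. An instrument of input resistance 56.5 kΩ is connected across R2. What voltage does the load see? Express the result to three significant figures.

R2 ‖ R_L = (70.4 × 56.5)/(70.4 + 56.5) = 31.34 kΩ.
Then V_out = V_s · R2'/(R1 + R2') = 5.82 × 31.34/38.50 = 4.738 mV.

V_out ≈ 4.74 mV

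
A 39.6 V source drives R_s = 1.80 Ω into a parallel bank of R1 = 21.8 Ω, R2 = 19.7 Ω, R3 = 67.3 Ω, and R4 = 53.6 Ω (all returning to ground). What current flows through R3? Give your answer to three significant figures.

I ≈ 0.477 A

Parallel bank: R_p = 1/(1/21.8 + 1/19.7 + 1/67.3 + 1/53.6) = 7.684 Ω.
V_A by voltage divider: V_A = 39.6 × 7.684/(1.80 + 7.684) = 32.08 V.
Branch current I = V_A/R3 = 32.08/67.3 = 0.4767 A.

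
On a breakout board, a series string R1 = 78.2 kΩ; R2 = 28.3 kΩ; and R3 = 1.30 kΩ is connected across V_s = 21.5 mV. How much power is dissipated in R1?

P ≈ 3.11 nW

The common current is I = 21.5/107.8 = 0.1994 µA.
V(R1) = I·R = 15.60 mV; P = V·I = 15.60 × 0.1994 = 3.111 nW.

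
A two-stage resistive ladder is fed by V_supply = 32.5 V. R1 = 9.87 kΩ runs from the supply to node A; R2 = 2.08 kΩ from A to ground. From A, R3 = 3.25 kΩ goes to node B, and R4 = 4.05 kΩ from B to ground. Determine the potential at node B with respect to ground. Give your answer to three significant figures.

V_B ≈ 2.54 V

Looking into the second stage from A: R3 + R4 = 7.300 kΩ appears in parallel with R2.
R2 ‖ (R3+R4) = 1.619 kΩ.
First divider: V_A = V_supply · 1.619/(9.87 + 1.619) = 4.579 V.
V_B = V_A × 0.5548 = 2.541 V.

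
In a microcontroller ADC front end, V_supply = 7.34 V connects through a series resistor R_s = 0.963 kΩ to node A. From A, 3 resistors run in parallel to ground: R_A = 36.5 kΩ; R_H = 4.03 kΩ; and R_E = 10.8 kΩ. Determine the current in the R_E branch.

I ≈ 0.502 mA

Combine the parallel branches: R_p = (1/36.5 + 1/4.03 + 1/10.8)⁻¹ = 2.716 kΩ.
V_A = 7.34 × 2.716/3.679 = 5.419 V.
Branch current I = V_A/R_E = 5.419/10.8 = 0.5018 mA.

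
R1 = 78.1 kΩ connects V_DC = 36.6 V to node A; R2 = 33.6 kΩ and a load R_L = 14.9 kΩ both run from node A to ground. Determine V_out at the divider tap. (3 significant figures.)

V_out ≈ 4.27 V

R2 ‖ R_L = (33.6 × 14.9)/(33.6 + 14.9) = 10.32 kΩ.
Then V_out = V_DC · R2'/(R1 + R2') = 36.6 × 10.32/88.42 = 4.273 V.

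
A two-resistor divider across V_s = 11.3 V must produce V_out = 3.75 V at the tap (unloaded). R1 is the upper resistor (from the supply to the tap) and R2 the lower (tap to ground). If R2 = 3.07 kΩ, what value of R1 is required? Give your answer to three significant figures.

R1 ≈ 6.18 kΩ

The divider ratio is R2/(R1+R2) = 3.75/11.3 = 0.3319.
R1 = R2·(1/k − 1) = 3.07 × 2.013 = 6.181 kΩ.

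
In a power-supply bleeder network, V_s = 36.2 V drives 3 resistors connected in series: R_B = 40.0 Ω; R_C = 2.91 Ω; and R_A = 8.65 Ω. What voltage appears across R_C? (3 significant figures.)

Total series resistance ΣR = 40.0 + 2.91 + 8.65 = 51.56 Ω.
By the voltage-divider rule, V = 36.2 × 2.910/51.56 = 2.043 V.

V ≈ 2.04 V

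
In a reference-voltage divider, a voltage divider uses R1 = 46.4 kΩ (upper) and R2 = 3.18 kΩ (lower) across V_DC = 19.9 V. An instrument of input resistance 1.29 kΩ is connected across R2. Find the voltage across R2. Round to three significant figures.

First combine the lower leg with the load: R2 ‖ R_L = 0.9177 kΩ.
Now apply the divider: V_out = 19.9 × 0.01939 = 0.3860 V.
(Unloaded it would be 1.28 V; the load pulls it down.)

V_out ≈ 0.386 V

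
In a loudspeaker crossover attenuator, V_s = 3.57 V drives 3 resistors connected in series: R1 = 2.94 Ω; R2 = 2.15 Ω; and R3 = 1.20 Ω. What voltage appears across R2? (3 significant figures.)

V ≈ 1.22 V

Total series resistance ΣR = 2.94 + 2.15 + 1.20 = 6.290 Ω.
By the voltage-divider rule, V = 3.57 × 2.150/6.290 = 1.220 V.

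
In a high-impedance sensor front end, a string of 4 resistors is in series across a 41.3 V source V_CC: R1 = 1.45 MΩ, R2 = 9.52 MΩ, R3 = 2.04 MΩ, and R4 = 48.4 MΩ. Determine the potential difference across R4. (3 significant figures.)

ΣR = 1.45 + 9.52 + 2.04 + 48.4 = 61.41 MΩ.
Voltage divider: V = V_CC · (48.40 / 61.41) = 41.3 × 0.7881 = 32.55 V.

V ≈ 32.6 V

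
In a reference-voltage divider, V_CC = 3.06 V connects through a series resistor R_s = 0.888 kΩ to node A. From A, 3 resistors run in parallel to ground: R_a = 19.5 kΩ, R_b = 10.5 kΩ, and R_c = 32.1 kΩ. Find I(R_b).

I ≈ 0.252 mA

Parallel bank: R_p = 1/(1/19.5 + 1/10.5 + 1/32.1) = 5.628 kΩ.
V_A by voltage divider: V_A = 3.06 × 5.628/(0.888 + 5.628) = 2.643 V.
I(R_b) = V_A / R_b = 2.643/10.5 = 0.2517 mA.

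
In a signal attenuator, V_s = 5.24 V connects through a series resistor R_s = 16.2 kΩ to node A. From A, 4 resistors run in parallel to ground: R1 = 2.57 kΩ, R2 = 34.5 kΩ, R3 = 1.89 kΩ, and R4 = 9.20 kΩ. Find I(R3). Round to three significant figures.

I ≈ 0.153 mA

Combine the parallel branches: R_p = (1/2.57 + 1/34.5 + 1/1.89 + 1/9.20)⁻¹ = 0.9471 kΩ.
V_A by voltage divider: V_A = 5.24 × 0.9471/(16.2 + 0.9471) = 0.2894 V.
I(R3) = V_A / R3 = 0.2894/1.89 = 0.1531 mA.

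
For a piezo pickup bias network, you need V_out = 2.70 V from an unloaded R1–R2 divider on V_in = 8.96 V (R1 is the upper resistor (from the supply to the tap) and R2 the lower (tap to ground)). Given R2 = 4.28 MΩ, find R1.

Required fraction k = V_out/V_in = 0.3013.
Rearranging, R1 = R2·(1−k)/k = 4.28 × 2.319 = 9.923 MΩ.

R1 ≈ 9.92 MΩ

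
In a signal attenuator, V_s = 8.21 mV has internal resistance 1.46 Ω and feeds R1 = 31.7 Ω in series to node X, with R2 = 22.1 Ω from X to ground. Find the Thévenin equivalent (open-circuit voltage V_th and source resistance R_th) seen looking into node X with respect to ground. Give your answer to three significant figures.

R1' = 1.46 + 31.7 = 33.16 Ω (source resistance + R1).
With X open, the divider is unloaded: V_th = 8.21 × 22.1/55.26 = 3.283 mV.
With V_s suppressed (replaced by a short), R_th = R1' ‖ R2 = (33.16 × 22.1)/(33.16 + 22.1) = 13.26 Ω.

V_th ≈ 3.28 mV, R_th ≈ 13.3 Ω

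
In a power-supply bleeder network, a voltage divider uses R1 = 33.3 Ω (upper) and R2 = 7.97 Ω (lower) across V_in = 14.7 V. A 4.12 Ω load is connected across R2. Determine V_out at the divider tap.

V_out ≈ 1.11 V

First combine the lower leg with the load: R2 ‖ R_L = 2.716 Ω.
Now apply the divider: V_out = 14.7 × 0.07541 = 1.109 V.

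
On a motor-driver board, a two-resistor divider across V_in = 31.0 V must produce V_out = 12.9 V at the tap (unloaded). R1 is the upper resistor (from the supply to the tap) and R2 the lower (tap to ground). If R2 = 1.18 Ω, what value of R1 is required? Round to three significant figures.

The divider ratio is R2/(R1+R2) = 12.9/31.0 = 0.4161.
R1 = R2·(1/k − 1) = 1.18 × 1.403 = 1.656 Ω.

R1 ≈ 1.66 Ω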